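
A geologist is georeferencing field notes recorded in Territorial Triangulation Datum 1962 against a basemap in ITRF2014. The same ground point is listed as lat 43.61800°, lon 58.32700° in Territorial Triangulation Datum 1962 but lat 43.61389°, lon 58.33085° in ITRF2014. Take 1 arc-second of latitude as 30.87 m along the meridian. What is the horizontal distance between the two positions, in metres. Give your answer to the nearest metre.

Δφ = 43.61389° − 43.61800° = -0.00411°; Δλ = 58.33085° − 58.32700° = +0.00385°.
1° of latitude = 3600 × 30.87 = 111132 m.
ΔN = Δφ × 111132 = -456.8 m; ΔE = Δλ × 111132 × cos(43.61800°) = +0.00385 × 111132 × 0.723955 = 309.8 m.
Distance = √(ΔE² + ΔN²) = √(309.8² + (-456.8)²) = 551.9 m.

552 m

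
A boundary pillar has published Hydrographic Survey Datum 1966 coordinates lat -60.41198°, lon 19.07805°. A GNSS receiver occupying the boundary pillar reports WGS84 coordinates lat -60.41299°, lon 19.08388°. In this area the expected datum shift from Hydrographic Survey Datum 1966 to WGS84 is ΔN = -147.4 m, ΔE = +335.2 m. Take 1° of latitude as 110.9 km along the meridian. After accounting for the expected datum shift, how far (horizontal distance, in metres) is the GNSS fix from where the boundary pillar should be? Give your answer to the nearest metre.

39 m

Observed coordinate differences: Δφ = -0.00101°, Δλ = +0.00583°.
Converting to metres (1° lat = 110900 m, cos φ = 0.493760): observed ΔN = -112.0 m, observed ΔE = 319.2 m.
Subtracting the expected shift leaves a residual of -112.0 − (-147.4) = 35.4 m north and 319.2 − (335.2) = -16.0 m east.
Residual distance = √(35.4² + (-16.0)²) = 38.8 m.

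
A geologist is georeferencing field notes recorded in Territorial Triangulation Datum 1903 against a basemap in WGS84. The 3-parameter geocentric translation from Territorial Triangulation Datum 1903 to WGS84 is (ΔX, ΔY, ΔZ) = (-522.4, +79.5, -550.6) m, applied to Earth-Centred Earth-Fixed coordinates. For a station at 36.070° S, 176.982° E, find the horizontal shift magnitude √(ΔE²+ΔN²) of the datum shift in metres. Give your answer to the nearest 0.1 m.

145.0 m

At φ = -36.070°, λ = 176.982°: sin φ = -0.588773, cos φ = 0.808298, sin λ = 0.052650, cos λ = -0.998613.
ΔE = −sin λ·ΔX + cos λ·ΔY = −(0.052650)·(-522.4) + (-0.998613)·(79.5) = -51.89 m.
ΔN = −sin φ cos λ·ΔX − sin φ sin λ·ΔY + cos φ·ΔZ = −(-0.588773)(-0.998613)(-522.4) − (-0.588773)(0.052650)(79.5) + (0.808298)(-550.6) = -135.44 m.
Horizontal magnitude = √(ΔE² + ΔN²) = √((-51.89)² + (-135.44)²) = 145.03 m.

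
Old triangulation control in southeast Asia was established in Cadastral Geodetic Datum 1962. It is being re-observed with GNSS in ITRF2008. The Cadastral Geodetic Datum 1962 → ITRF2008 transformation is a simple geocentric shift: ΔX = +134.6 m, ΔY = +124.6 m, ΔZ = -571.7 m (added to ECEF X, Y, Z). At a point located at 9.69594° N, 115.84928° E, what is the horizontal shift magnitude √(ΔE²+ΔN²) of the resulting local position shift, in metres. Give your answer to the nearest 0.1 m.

598.8 m

The local east axis at (φ, λ) is (−sin λ, cos λ, 0), so ΔE = −sin(115.84928°)·134.6 + cos(115.84928°)·124.6 = -175.46 m.
The local north axis is (−sin φ cos λ, −sin φ sin λ, cos φ), giving ΔN = 9.884 − 18.885 − 563.533 = -572.53 m.
Horizontal magnitude = √(ΔE² + ΔN²) = √((-175.46)² + (-572.53)²) = 598.82 m.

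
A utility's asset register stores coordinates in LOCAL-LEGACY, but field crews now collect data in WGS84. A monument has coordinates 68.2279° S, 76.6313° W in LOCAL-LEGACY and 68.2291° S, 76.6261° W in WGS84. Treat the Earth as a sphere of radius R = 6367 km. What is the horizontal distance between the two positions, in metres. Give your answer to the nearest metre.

Δφ = -68.2291° − -68.2279° = -0.0012°; Δλ = -76.6261° − -76.6313° = +0.0052°.
1° along a meridian = πR/180 = 111125 m.
ΔN = Δφ × 111125 = -133.4 m; ΔE = Δλ × 111125 × cos(-68.2279°) = +0.0052 × 111125 × 0.370916 = 214.3 m.
Distance = √(ΔE² + ΔN²) = √(214.3² + (-133.4)²) = 252.4 m.

252 m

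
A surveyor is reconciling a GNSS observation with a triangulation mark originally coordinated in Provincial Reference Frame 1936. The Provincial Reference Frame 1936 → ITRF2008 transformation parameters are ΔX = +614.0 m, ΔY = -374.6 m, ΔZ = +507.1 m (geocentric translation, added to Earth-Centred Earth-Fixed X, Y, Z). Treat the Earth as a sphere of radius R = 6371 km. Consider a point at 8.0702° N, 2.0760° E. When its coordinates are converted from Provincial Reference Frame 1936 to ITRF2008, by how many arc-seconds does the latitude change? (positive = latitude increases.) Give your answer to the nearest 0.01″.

Δφ = 13.53″

sin φ = 0.140386, cos φ = 0.990097, sin λ = 0.036225, cos λ = 0.999344.
North component: ΔN = −sin φ cos λ·ΔX − sin φ sin λ·ΔY + cos φ·ΔZ = −(0.140386)(0.999344)(614.0) − (0.140386)(0.036225)(-374.6) + (0.990097)(507.1) = 417.84 m.
1° of latitude spans πR/180 = 111195 m, so Δφ = 417.84 / 111195 × 3600 = 13.528″.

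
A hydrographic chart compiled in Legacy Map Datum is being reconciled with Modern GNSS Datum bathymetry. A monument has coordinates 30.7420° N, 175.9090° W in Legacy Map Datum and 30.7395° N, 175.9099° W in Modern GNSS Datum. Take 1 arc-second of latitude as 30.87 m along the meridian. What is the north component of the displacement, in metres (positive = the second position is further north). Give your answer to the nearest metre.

ΔN = -278 m

Δφ = 30.7395° − 30.7420° = -0.0025°; Δλ = -175.9099° − -175.9090° = -0.0009°.
1° of latitude = 3600 × 30.87 = 111132 m.
ΔN = Δφ × 111132 = -277.8 m; ΔE = Δλ × 111132 × cos(30.7420°) = -0.0009 × 111132 × 0.859478 = -86.0 m.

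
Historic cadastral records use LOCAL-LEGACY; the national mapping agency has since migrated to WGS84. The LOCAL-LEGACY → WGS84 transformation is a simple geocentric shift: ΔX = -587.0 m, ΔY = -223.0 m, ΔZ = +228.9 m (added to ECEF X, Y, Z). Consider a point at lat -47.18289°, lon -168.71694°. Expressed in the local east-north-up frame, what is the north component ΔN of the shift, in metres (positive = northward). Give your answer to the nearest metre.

The local north axis is (−sin φ cos λ, −sin φ sin λ, cos φ), giving ΔN = 422.258 + 32.005 + 155.574 = 609.84 m.

ΔN = 610 m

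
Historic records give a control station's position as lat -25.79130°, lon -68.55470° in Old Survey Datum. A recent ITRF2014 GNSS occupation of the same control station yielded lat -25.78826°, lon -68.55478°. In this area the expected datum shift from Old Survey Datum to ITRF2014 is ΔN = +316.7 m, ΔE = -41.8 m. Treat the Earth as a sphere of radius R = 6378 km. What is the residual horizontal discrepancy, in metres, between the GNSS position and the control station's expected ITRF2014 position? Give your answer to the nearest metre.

40 m

Observed coordinate differences: Δφ = +0.00304°, Δλ = -0.00008°.
Converting to metres (1° lat = 111317 m, cos φ = 0.900385): observed ΔN = 338.4 m, observed ΔE = -8.0 m.
Subtracting the expected shift leaves a residual of 338.4 − (316.7) = 21.7 m north and -8.0 − (-41.8) = 33.8 m east.
Residual distance = √(21.7² + 33.8²) = 40.2 m.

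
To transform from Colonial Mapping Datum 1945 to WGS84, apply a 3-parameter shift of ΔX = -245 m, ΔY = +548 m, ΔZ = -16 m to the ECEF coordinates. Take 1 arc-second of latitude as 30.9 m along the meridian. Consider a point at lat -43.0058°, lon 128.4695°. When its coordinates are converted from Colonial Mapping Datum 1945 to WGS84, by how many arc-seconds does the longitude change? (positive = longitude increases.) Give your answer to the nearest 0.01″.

Δλ = -6.60″

sin φ = -0.682072, cos φ = 0.731285, sin λ = 0.782939, cos λ = -0.622098.
East component: ΔE = −sin λ·ΔX + cos λ·ΔY = −(0.782939)(-245) + (-0.622098)(548) = -149.09 m.
1° of latitude spans 3600 × 30.90 = 111240 m; at latitude φ, 1° of longitude spans that × cos φ = 81348.1 m, so Δλ = -149.09 / 81348.1 × 3600 = -6.598″.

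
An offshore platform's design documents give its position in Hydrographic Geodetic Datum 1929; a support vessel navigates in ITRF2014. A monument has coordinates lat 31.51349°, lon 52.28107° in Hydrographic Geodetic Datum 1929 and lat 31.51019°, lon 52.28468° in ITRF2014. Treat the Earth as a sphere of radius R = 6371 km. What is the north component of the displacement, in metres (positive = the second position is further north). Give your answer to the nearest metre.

ΔN = -367 m

Δφ = 31.51019° − 31.51349° = -0.00330°; Δλ = 52.28468° − 52.28107° = +0.00361°.
1° along a meridian = πR/180 = 111195 m.
ΔN = Δφ × 111195 = -366.9 m; ΔE = Δλ × 111195 × cos(31.51349°) = +0.00361 × 111195 × 0.852517 = 342.2 m.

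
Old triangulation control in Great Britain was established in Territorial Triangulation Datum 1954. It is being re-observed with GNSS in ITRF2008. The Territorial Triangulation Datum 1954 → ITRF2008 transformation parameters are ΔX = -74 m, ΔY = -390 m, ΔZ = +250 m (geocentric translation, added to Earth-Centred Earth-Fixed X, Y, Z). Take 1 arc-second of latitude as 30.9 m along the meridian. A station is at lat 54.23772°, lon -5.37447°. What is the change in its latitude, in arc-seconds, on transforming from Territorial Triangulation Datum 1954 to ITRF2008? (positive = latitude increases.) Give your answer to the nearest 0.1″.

Δφ = 5.7″

sin φ = 0.811449, cos φ = 0.584424, sin λ = -0.093665, cos λ = 0.995604.
North component: ΔN = −sin φ cos λ·ΔX − sin φ sin λ·ΔY + cos φ·ΔZ = −(0.811449)(0.995604)(-74) − (0.811449)(-0.093665)(-390) + (0.584424)(250) = 176.25 m.
1° of latitude spans 3600 × 30.90 = 111240 m, so Δφ = 176.25 / 111240 × 3600 = 5.704″.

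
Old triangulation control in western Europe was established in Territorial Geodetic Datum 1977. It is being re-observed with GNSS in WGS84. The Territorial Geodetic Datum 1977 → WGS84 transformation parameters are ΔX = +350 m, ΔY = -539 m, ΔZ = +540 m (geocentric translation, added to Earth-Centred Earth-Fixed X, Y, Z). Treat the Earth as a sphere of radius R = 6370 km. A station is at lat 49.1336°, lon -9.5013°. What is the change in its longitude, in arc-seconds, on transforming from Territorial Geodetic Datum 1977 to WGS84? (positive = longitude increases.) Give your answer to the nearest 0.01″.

sin φ = 0.756237, cos φ = 0.654297, sin λ = -0.165070, cos λ = 0.986282.
East component: ΔE = −sin λ·ΔX + cos λ·ΔY = −(-0.165070)(350) + (0.986282)(-539) = -473.83 m.
1° of latitude spans πR/180 = 111177 m; at latitude φ, 1° of longitude spans that × cos φ = 72743.1 m, so Δλ = -473.83 / 72743.1 × 3600 = -23.450″.

Δλ = -23.45″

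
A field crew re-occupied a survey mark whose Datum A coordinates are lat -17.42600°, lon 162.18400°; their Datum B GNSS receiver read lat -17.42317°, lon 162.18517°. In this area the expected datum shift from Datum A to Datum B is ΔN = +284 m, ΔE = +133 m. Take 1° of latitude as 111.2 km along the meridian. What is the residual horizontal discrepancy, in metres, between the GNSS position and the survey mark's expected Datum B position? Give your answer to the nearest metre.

32 m

Observed coordinate differences: Δφ = +0.00283°, Δλ = +0.00117°.
Converting to metres (1° lat = 111200 m, cos φ = 0.954105): observed ΔN = 314.7 m, observed ΔE = 124.1 m.
Subtracting the expected shift leaves a residual of 314.7 − (284) = 30.7 m north and 124.1 − (133) = -8.9 m east.
Residual distance = √(30.7² + (-8.9)²) = 32.0 m.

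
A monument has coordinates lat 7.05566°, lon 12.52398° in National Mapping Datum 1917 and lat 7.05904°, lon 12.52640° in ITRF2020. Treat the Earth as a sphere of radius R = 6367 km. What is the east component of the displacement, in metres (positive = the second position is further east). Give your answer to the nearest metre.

Δφ = 7.05904° − 7.05566° = +0.00338°; Δλ = 12.52640° − 12.52398° = +0.00242°.
1° along a meridian = πR/180 = 111125 m.
ΔN = Δφ × 111125 = 375.6 m; ΔE = Δλ × 111125 × cos(7.05566°) = +0.00242 × 111125 × 0.992427 = 266.9 m.

ΔE = 267 m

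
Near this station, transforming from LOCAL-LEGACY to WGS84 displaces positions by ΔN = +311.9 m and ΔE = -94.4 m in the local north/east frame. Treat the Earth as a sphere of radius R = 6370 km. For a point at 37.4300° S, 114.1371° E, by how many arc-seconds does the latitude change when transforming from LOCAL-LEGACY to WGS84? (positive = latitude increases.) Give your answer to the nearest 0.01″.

On a sphere of radius R, 1 rad of latitude = R, so Δφ = ΔN / R = 311.9 / 6370000 = 4.8964e-05 rad = 10.100″.

Δφ = 10.10″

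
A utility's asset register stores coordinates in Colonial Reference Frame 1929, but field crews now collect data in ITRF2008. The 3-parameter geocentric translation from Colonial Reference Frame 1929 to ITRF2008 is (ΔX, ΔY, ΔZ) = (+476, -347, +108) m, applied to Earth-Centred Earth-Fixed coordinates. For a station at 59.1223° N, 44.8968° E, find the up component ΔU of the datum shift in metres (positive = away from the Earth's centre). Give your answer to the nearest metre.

At φ = 59.1223°, λ = 44.8968°: sin φ = 0.858265, cos φ = 0.513207, sin λ = 0.705832, cos λ = 0.708379.
ΔU = cos φ cos λ·ΔX + cos φ sin λ·ΔY + sin φ·ΔZ = (0.513207)(0.708379)(476) + (0.513207)(0.705832)(-347) + (0.858265)(108) = 140.04 m.

ΔU = 140 m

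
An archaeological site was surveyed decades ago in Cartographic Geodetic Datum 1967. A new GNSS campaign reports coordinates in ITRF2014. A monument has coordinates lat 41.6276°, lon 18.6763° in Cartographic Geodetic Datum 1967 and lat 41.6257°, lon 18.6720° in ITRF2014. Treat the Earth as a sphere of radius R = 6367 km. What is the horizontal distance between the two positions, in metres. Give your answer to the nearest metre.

Δφ = 41.6257° − 41.6276° = -0.0019°; Δλ = 18.6720° − 18.6763° = -0.0043°.
1° along a meridian = πR/180 = 111125 m.
ΔN = Δφ × 111125 = -211.1 m; ΔE = Δλ × 111125 × cos(41.6276°) = -0.0043 × 111125 × 0.747478 = -357.2 m.
Distance = √(ΔE² + ΔN²) = √((-357.2)² + (-211.1)²) = 414.9 m.

415 m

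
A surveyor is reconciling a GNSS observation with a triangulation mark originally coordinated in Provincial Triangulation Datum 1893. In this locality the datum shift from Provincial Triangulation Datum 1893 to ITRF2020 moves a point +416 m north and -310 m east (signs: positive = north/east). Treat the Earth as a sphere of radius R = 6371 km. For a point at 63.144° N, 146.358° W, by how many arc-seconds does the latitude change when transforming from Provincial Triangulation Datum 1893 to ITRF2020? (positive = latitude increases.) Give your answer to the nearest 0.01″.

Δφ = 13.47″

On a sphere of radius R, 1 rad of latitude = R, so Δφ = ΔN / R = 416.0 / 6371000 = 6.5296e-05 rad = 13.468″.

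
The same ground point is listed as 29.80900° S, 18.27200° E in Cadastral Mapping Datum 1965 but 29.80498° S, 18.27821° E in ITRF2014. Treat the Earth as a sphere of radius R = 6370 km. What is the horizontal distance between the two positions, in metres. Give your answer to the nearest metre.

747 m

Δφ = -29.80498° − -29.80900° = +0.00402°; Δλ = 18.27821° − 18.27200° = +0.00621°.
1° along a meridian = πR/180 = 111177 m.
ΔN = Δφ × 111177 = 446.9 m; ΔE = Δλ × 111177 × cos(-29.80900°) = +0.00621 × 111177 × 0.867687 = 599.1 m.
Distance = √(ΔE² + ΔN²) = √(599.1² + 446.9²) = 747.4 m.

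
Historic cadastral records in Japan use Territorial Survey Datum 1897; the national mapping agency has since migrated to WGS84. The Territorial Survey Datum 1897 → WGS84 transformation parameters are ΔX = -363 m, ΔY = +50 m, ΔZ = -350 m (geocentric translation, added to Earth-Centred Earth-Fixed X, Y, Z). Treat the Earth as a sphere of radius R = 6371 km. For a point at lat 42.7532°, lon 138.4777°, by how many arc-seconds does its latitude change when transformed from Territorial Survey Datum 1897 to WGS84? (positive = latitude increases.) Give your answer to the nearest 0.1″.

Δφ = -15.0″

sin φ = 0.678842, cos φ = 0.734285, sin λ = 0.662911, cos λ = -0.748698.
North component: ΔN = −sin φ cos λ·ΔX − sin φ sin λ·ΔY + cos φ·ΔZ = −(0.678842)(-0.748698)(-363) − (0.678842)(0.662911)(50) + (0.734285)(-350) = -463.99 m.
1° of latitude spans πR/180 = 111195 m, so Δφ = -463.99 / 111195 × 3600 = -15.022″.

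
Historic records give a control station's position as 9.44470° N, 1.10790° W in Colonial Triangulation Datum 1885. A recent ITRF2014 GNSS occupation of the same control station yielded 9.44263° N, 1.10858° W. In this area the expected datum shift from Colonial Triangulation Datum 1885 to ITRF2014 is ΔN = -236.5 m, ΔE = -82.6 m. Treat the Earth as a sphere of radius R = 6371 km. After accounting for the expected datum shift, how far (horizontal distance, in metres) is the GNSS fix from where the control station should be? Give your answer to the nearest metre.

Observed coordinate differences: Δφ = -0.00207°, Δλ = -0.00068°.
Converting to metres (1° lat = 111195 m, cos φ = 0.986444): observed ΔN = -230.2 m, observed ΔE = -74.6 m.
Subtracting the expected shift leaves a residual of -230.2 − (-236.5) = 6.3 m north and -74.6 − (-82.6) = 8.0 m east.
Residual distance = √(6.3² + 8.0²) = 10.2 m.

10 m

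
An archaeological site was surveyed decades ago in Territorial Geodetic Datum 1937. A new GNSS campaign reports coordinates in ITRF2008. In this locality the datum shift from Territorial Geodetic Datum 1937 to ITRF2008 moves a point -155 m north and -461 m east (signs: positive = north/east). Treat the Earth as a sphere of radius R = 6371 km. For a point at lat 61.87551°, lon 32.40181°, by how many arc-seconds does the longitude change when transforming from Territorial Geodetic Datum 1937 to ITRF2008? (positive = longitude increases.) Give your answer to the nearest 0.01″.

At latitude 61.87551°, cos φ = 0.471389.
One radian of longitude at latitude φ spans R cos φ, so Δλ = ΔE / (R cos φ) = -461.0 / (6371000 × 0.471389) = -1.5350e-04 rad = -31.662″.

Δλ = -31.66″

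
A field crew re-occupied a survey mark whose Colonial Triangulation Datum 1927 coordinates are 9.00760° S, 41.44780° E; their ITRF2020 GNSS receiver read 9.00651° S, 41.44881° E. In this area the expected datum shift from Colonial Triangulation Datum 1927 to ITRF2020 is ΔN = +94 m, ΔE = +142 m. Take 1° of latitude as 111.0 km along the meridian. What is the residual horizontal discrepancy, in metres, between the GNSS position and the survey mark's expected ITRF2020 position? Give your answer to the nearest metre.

41 m

Observed coordinate differences: Δφ = +0.00109°, Δλ = +0.00101°.
Converting to metres (1° lat = 111000 m, cos φ = 0.987668): observed ΔN = 121.0 m, observed ΔE = 110.7 m.
Subtracting the expected shift leaves a residual of 121.0 − (94) = 27.0 m north and 110.7 − (142) = -31.3 m east.
Residual distance = √(27.0² + (-31.3)²) = 41.3 m.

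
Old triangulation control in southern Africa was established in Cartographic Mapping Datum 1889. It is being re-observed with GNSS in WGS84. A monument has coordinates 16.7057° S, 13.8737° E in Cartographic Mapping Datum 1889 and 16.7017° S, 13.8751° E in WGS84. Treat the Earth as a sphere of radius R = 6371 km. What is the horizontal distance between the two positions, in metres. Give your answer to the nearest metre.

Δφ = -16.7017° − -16.7057° = +0.0040°; Δλ = 13.8751° − 13.8737° = +0.0014°.
1° along a meridian = πR/180 = 111195 m.
ΔN = Δφ × 111195 = 444.8 m; ΔE = Δλ × 111195 × cos(-16.7057°) = +0.0014 × 111195 × 0.957794 = 149.1 m.
Distance = √(ΔE² + ΔN²) = √(149.1² + 444.8²) = 469.1 m.

469 m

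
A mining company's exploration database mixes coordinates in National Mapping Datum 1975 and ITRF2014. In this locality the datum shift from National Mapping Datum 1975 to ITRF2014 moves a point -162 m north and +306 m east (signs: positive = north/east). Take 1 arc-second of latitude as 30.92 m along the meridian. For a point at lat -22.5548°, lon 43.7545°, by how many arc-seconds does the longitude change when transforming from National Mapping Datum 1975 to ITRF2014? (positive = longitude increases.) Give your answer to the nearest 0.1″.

Δλ = 10.7″

At latitude -22.5548°, cos φ = 0.923513.
1″ of longitude at this latitude = 30.92 × cos φ = 28.5550 m, so Δλ = 306.0 / 28.5550 = 10.716″.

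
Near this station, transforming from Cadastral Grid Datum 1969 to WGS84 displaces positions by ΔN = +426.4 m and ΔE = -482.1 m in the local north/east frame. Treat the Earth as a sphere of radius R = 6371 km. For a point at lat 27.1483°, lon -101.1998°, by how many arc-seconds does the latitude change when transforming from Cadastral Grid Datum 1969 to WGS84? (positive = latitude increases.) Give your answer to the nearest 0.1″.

Δφ = 13.8″

On a sphere of radius R, 1 rad of latitude = R, so Δφ = ΔN / R = 426.4 / 6371000 = 6.6928e-05 rad = 13.805″.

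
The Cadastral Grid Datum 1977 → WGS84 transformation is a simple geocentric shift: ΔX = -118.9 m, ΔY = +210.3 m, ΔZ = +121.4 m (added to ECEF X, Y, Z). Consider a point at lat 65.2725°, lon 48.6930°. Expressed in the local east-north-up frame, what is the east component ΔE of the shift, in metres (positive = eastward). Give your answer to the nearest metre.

The local east axis at (φ, λ) is (−sin λ, cos λ, 0), so ΔE = −sin(48.6930°)·(-118.9) + cos(48.6930°)·210.3 = 228.13 m.

ΔE = 228 m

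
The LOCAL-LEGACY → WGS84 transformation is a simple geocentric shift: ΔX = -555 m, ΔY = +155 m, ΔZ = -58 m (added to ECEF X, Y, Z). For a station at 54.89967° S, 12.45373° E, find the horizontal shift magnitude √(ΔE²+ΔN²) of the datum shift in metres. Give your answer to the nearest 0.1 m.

The local east axis at (φ, λ) is (−sin λ, cos λ, 0), so ΔE = −sin(12.45373°)·(-555) + cos(12.45373°)·155 = 271.04 m.
The local north axis is (−sin φ cos λ, −sin φ sin λ, cos φ), giving ΔN = -443.387 + 27.347 − 33.351 = -449.39 m.
Horizontal magnitude = √(ΔE² + ΔN²) = √(271.04² + (-449.39)²) = 524.80 m.

524.8 m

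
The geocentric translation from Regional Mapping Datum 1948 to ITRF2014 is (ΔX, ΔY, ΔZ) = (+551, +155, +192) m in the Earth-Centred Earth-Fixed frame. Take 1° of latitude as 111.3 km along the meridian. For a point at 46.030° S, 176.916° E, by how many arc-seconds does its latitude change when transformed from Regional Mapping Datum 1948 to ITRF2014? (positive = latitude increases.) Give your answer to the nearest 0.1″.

sin φ = -0.719703, cos φ = 0.694282, sin λ = 0.053800, cos λ = -0.998552.
North component: ΔN = −sin φ cos λ·ΔX − sin φ sin λ·ΔY + cos φ·ΔZ = −(-0.719703)(-0.998552)(551) − (-0.719703)(0.053800)(155) + (0.694282)(192) = -256.68 m.
1° of latitude spans 111300 m, so Δφ = -256.68 / 111300 × 3600 = -8.302″.

Δφ = -8.3″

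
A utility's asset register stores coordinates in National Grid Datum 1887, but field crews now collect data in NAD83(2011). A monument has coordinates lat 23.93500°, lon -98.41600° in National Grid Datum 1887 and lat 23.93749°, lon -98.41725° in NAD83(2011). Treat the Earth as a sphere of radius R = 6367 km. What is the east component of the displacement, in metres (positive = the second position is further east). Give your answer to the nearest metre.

Δφ = 23.93749° − 23.93500° = +0.00249°; Δλ = -98.41725° − -98.41600° = -0.00125°.
1° along a meridian = πR/180 = 111125 m.
ΔN = Δφ × 111125 = 276.7 m; ΔE = Δλ × 111125 × cos(23.93500°) = -0.00125 × 111125 × 0.914006 = -127.0 m.

ΔE = -127 m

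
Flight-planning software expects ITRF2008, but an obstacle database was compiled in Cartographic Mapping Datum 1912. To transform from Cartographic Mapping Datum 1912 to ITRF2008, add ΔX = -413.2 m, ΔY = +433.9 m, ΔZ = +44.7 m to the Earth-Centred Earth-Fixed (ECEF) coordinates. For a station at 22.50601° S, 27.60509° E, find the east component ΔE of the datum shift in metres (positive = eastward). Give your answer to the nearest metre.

At φ = -22.50601°, λ = 27.60509°: sin φ = -0.382780, cos φ = 0.923839, sin λ = 0.463375, cos λ = 0.886162.
ΔE = −sin λ·ΔX + cos λ·ΔY = −(0.463375)·(-413.2) + (0.886162)·(433.9) = 575.97 m.

ΔE = 576 m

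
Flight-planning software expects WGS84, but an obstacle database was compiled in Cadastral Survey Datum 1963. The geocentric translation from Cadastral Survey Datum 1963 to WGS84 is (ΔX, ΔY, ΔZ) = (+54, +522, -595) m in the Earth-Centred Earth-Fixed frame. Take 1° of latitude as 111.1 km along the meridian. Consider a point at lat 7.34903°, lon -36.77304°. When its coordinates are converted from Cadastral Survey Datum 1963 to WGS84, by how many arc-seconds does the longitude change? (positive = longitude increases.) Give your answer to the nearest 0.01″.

Δλ = 14.72″

sin φ = 0.127913, cos φ = 0.991785, sin λ = -0.598647, cos λ = 0.801013.
East component: ΔE = −sin λ·ΔX + cos λ·ΔY = −(-0.598647)(54) + (0.801013)(522) = 450.46 m.
1° of latitude spans 111100 m; at latitude φ, 1° of longitude spans that × cos φ = 110187.4 m, so Δλ = 450.46 / 110187.4 × 3600 = 14.717″.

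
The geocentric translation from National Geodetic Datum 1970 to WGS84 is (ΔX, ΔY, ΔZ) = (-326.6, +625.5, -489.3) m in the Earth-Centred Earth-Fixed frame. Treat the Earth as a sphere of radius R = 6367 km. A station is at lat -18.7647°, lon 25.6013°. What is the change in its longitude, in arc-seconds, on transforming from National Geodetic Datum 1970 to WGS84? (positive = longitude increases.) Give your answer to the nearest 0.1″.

sin φ = -0.321682, cos φ = 0.946848, sin λ = 0.432106, cos λ = 0.901823.
East component: ΔE = −sin λ·ΔX + cos λ·ΔY = −(0.432106)(-326.6) + (0.901823)(625.5) = 705.22 m.
1° of latitude spans πR/180 = 111125 m; at latitude φ, 1° of longitude spans that × cos φ = 105218.6 m, so Δλ = 705.22 / 105218.6 × 3600 = 24.129″.

Δλ = 24.1″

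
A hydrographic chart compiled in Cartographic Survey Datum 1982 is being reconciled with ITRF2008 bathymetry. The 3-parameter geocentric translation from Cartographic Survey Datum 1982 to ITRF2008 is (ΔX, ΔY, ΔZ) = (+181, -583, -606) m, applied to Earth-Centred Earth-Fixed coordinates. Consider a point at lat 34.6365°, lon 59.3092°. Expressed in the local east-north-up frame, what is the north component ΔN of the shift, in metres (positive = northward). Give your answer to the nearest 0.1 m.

At φ = 34.6365°, λ = 59.3092°: sin φ = 0.568368, cos φ = 0.822774, sin λ = 0.859934, cos λ = 0.510405.
ΔN = −sin φ cos λ·ΔX − sin φ sin λ·ΔY + cos φ·ΔZ = −(0.568368)(0.510405)(181) − (0.568368)(0.859934)(-583) + (0.822774)(-606) = -266.16 m.

ΔN = -266.2 m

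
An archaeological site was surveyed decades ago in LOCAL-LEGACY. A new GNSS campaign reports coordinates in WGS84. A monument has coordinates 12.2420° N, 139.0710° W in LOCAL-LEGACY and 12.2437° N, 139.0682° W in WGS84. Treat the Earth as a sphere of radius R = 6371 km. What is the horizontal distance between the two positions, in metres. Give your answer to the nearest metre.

358 m

Δφ = 12.2437° − 12.2420° = +0.0017°; Δλ = -139.0682° − -139.0710° = +0.0028°.
1° along a meridian = πR/180 = 111195 m.
ΔN = Δφ × 111195 = 189.0 m; ΔE = Δλ × 111195 × cos(12.2420°) = +0.0028 × 111195 × 0.977261 = 304.3 m.
Distance = √(ΔE² + ΔN²) = √(304.3² + 189.0²) = 358.2 m.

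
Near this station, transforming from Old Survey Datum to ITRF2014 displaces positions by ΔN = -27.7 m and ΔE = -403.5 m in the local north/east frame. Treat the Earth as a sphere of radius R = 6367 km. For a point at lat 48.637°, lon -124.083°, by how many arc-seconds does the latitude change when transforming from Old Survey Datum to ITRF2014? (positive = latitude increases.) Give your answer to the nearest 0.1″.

On a sphere of radius R, 1 rad of latitude = R, so Δφ = ΔN / R = -27.7 / 6367000 = -4.3506e-06 rad = -0.897″.

Δφ = -0.9″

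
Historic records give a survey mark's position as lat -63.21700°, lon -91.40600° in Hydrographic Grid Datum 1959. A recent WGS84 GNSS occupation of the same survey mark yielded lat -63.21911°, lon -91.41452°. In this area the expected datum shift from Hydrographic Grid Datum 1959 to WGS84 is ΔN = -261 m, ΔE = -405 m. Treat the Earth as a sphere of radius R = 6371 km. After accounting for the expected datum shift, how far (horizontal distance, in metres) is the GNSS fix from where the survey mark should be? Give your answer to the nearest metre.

34 m

Observed coordinate differences: Δφ = -0.00211°, Δλ = -0.00852°.
Converting to metres (1° lat = 111195 m, cos φ = 0.450613): observed ΔN = -234.6 m, observed ΔE = -426.9 m.
Subtracting the expected shift leaves a residual of -234.6 − (-261) = 26.4 m north and -426.9 − (-405) = -21.9 m east.
Residual distance = √(26.4² + (-21.9)²) = 34.3 m.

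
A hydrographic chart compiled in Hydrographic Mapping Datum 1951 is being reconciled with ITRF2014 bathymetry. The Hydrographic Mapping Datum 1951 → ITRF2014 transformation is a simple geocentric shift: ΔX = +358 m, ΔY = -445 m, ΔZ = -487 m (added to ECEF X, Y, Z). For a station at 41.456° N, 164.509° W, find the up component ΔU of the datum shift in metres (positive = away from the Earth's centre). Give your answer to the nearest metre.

At φ = 41.456°, λ = -164.509°: sin φ = 0.662045, cos φ = 0.749464, sin λ = -0.267087, cos λ = -0.963672.
ΔU = cos φ cos λ·ΔX + cos φ sin λ·ΔY + sin φ·ΔZ = (0.749464)(-0.963672)(358) + (0.749464)(-0.267087)(-445) + (0.662045)(-487) = -491.90 m.

ΔU = -492 m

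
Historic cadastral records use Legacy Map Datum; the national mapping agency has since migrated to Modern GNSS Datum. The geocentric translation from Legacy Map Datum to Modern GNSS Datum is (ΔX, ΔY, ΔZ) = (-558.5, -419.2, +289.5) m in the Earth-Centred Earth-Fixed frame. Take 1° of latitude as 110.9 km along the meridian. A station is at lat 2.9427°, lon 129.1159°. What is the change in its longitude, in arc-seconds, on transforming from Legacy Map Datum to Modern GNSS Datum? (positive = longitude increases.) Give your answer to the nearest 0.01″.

Δλ = 22.68″

sin φ = 0.051337, cos φ = 0.998681, sin λ = 0.775871, cos λ = -0.630891.
East component: ΔE = −sin λ·ΔX + cos λ·ΔY = −(0.775871)(-558.5) + (-0.630891)(-419.2) = 697.79 m.
1° of latitude spans 110900 m; at latitude φ, 1° of longitude spans that × cos φ = 110753.8 m, so Δλ = 697.79 / 110753.8 × 3600 = 22.681″.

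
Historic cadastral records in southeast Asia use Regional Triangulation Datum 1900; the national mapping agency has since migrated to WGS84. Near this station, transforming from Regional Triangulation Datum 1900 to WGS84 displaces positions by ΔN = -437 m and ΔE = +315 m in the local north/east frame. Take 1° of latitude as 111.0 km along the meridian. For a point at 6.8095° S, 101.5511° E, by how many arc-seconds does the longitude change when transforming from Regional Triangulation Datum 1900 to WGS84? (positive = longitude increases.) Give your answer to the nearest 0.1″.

At latitude -6.8095°, cos φ = 0.992946.
1° of longitude at this latitude = 111.0 × cos φ = 110.22 km, so Δλ = 315.0 / 110217.0 = 0.0028580° = 10.289″.

Δλ = 10.3″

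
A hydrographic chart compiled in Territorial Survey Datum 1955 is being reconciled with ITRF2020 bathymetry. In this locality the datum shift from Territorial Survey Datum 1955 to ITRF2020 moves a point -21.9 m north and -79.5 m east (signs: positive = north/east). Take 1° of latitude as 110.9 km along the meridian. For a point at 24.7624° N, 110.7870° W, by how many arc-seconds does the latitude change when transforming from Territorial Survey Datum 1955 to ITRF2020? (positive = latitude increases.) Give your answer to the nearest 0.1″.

1° of latitude = 110.9 km, so Δφ = -21.9 / 110900 = -0.0001975° = -0.711″.

Δφ = -0.7″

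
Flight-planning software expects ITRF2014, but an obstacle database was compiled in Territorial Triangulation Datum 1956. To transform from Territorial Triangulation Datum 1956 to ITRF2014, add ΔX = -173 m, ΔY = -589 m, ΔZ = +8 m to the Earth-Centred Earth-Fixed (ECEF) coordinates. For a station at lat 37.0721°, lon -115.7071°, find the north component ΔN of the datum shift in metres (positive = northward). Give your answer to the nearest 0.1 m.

ΔN = -358.8 m

The local north axis is (−sin φ cos λ, −sin φ sin λ, cos φ), giving ΔN = -45.237 − 319.918 + 6.383 = -358.77 m.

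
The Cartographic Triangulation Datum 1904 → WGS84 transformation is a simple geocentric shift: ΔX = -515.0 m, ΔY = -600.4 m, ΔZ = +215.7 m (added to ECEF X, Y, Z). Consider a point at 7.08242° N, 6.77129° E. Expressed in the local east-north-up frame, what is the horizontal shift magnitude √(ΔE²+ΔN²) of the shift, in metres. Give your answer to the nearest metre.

607 m

The local east axis at (φ, λ) is (−sin λ, cos λ, 0), so ΔE = −sin(6.77129°)·(-515.0) + cos(6.77129°)·(-600.4) = -535.49 m.
The local north axis is (−sin φ cos λ, −sin φ sin λ, cos φ), giving ΔN = 63.055 + 8.728 + 214.054 = 285.84 m.
Horizontal magnitude = √(ΔE² + ΔN²) = √((-535.49)² + 285.84²) = 607.00 m.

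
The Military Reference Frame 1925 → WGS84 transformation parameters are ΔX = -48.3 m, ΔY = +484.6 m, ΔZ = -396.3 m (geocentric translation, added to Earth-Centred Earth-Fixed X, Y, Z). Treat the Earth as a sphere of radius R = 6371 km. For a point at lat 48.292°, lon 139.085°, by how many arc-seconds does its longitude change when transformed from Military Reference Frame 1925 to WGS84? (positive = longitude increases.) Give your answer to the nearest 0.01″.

sin φ = 0.746545, cos φ = 0.665335, sin λ = 0.654939, cos λ = -0.755682.
East component: ΔE = −sin λ·ΔX + cos λ·ΔY = −(0.654939)(-48.3) + (-0.755682)(484.6) = -334.57 m.
1° of latitude spans πR/180 = 111195 m; at latitude φ, 1° of longitude spans that × cos φ = 73981.8 m, so Δλ = -334.57 / 73981.8 × 3600 = -16.280″.

Δλ = -16.28″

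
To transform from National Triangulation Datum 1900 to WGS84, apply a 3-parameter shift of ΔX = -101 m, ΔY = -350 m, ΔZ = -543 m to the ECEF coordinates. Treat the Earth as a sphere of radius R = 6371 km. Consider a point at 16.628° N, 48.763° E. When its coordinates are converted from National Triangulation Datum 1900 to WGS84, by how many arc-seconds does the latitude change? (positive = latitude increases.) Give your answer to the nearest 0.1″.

Δφ = -13.8″

sin φ = 0.286157, cos φ = 0.958183, sin λ = 0.751989, cos λ = 0.659175.
North component: ΔN = −sin φ cos λ·ΔX − sin φ sin λ·ΔY + cos φ·ΔZ = −(0.286157)(0.659175)(-101) − (0.286157)(0.751989)(-350) + (0.958183)(-543) = -425.93 m.
1° of latitude spans πR/180 = 111195 m, so Δφ = -425.93 / 111195 × 3600 = -13.790″.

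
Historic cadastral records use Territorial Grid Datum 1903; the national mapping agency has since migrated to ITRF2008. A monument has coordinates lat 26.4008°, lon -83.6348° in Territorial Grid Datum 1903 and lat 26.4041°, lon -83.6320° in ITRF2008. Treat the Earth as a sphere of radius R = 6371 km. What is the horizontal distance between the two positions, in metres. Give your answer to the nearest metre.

Δφ = 26.4041° − 26.4008° = +0.0033°; Δλ = -83.6320° − -83.6348° = +0.0028°.
1° along a meridian = πR/180 = 111195 m.
ΔN = Δφ × 111195 = 366.9 m; ΔE = Δλ × 111195 × cos(26.4008°) = +0.0028 × 111195 × 0.895706 = 278.9 m.
Distance = √(ΔE² + ΔN²) = √(278.9² + 366.9²) = 460.9 m.

461 m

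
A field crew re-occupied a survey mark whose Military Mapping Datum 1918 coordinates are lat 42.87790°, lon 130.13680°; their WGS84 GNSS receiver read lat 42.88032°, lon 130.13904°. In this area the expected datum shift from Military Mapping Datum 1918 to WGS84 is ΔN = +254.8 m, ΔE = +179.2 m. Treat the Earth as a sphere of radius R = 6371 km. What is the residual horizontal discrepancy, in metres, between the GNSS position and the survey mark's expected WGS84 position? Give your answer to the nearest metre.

15 m

Observed coordinate differences: Δφ = +0.00242°, Δλ = +0.00224°.
Converting to metres (1° lat = 111195 m, cos φ = 0.732805): observed ΔN = 269.1 m, observed ΔE = 182.5 m.
Subtracting the expected shift leaves a residual of 269.1 − (254.8) = 14.3 m north and 182.5 − (179.2) = 3.3 m east.
Residual distance = √(14.3² + 3.3²) = 14.7 m.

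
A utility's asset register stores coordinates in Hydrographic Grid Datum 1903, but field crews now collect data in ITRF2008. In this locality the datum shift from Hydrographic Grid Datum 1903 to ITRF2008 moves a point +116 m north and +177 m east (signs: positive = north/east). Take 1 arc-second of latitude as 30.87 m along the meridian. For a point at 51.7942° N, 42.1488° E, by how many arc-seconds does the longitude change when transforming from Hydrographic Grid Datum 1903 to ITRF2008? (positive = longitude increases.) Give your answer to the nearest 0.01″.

At latitude 51.7942°, cos φ = 0.618488.
1″ of longitude at this latitude = 30.87 × cos φ = 19.0927 m, so Δλ = 177.0 / 19.0927 = 9.271″.

Δλ = 9.27″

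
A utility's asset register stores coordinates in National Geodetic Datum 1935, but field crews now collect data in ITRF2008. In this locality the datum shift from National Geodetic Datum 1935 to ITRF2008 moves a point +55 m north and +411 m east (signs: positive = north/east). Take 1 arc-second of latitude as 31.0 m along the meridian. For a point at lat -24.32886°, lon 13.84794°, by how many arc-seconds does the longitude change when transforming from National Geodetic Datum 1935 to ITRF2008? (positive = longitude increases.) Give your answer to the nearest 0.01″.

At latitude -24.32886°, cos φ = 0.911196.
1″ of longitude at this latitude = 31.00 × cos φ = 28.2471 m, so Δλ = 411.0 / 28.2471 = 14.550″.

Δλ = 14.55″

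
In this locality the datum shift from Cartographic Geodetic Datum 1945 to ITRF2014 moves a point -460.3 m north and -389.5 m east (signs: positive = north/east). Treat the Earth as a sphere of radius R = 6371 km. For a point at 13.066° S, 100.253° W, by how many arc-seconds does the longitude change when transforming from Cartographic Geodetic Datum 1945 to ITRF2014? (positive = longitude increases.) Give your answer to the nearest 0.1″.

Δλ = -12.9″

At latitude -13.066°, cos φ = 0.974110.
One radian of longitude at latitude φ spans R cos φ, so Δλ = ΔE / (R cos φ) = -389.5 / (6371000 × 0.974110) = -6.2761e-05 rad = -12.945″.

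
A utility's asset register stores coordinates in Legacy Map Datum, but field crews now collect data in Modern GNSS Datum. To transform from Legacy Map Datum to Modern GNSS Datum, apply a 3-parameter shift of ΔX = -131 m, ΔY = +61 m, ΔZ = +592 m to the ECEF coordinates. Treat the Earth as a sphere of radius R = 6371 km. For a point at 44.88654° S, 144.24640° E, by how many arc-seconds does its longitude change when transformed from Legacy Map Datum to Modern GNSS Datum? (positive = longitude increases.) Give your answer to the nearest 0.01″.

Δλ = 1.24″

sin φ = -0.705705, cos φ = 0.708506, sin λ = 0.584301, cos λ = -0.811537.
East component: ΔE = −sin λ·ΔX + cos λ·ΔY = −(0.584301)(-131) + (-0.811537)(61) = 27.04 m.
1° of latitude spans πR/180 = 111195 m; at latitude φ, 1° of longitude spans that × cos φ = 78782.2 m, so Δλ = 27.04 / 78782.2 × 3600 = 1.236″.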